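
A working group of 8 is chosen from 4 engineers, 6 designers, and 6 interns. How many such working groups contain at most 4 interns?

12105

Split by how many interns are chosen (0 through 4).
Sum: C(6,0)·C(10,8) + C(6,1)·C(10,7) + C(6,2)·C(10,6) + C(6,3)·C(10,5) + C(6,4)·C(10,4) = 45 + 720 + 3150 + 5040 + 3150 = 12105.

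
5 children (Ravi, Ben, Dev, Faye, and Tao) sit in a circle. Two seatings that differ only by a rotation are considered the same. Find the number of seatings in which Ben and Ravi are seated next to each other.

Treat {Ben, Ravi} as one unit (2 internal orders) and seat the resulting 4 units around the table: (3)! circular arrangements.
So 2 × (3)! = 2 × 6 = 12.

12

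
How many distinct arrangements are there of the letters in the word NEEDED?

60

Letter multiplicities in NEEDED: D×2, E×3, N×1.
Dividing 6! = 720 by 3!·2! = 12 for the repeated letters gives 60.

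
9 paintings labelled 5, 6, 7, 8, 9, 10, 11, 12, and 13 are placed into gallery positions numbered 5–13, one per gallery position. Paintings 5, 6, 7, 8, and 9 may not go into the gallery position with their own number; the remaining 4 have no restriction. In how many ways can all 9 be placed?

205056

Let Aᵢ (for 5 ≤ i ≤ 9) be the placements that put painting i in its forbidden gallery position. Any j of these fix j positions, leaving (9−j)! ways to fill the rest, and there are C(5,j) ways to pick which j.
By inclusion–exclusion, the number of valid placements is Σ_{j=0}^{5} (−1)^j C(5,j)·(9−j)!.
Computing: 362880 − 201600 + 50400 − 7200 + 600 − 24 = 205056.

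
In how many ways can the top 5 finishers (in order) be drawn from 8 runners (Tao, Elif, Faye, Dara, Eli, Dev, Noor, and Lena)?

There are 8 choices for 1st place, 7 for 2nd, and so on down to 4 for position 5.
That gives 8 × 7 × 6 × 5 × 4 = 6720.

6720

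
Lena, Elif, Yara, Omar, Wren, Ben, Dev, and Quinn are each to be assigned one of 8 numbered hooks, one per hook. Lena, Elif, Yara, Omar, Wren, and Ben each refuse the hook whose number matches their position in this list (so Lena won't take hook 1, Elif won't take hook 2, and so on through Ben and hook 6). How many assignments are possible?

Let Aᵢ (for 1 ≤ i ≤ 6) be the placements that put person i in their forbidden hook. Any j of these fix j positions, leaving (8−j)! ways to fill the rest, and there are C(6,j) ways to pick which j.
By inclusion–exclusion, the number of valid placements is Σ_{j=0}^{6} (−1)^j C(6,j)·(8−j)!.
Computing: 40320 − 30240 + 10800 − 2400 + 360 − 36 + 2 = 18806.

18806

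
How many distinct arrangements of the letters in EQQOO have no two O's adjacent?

There are 5!/(2!·2!) = 30 arrangements of EQQOO in total.
Arrangements with the O's together: treat OO as one letter, giving (4)!/(2!) = 12.
Subtracting, 30 − 12 = 18 arrangements keep the O's apart.

18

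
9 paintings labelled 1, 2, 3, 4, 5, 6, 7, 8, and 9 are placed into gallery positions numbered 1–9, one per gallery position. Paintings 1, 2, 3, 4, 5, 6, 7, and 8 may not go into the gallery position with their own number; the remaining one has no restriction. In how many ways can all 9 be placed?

Let Aᵢ (for 1 ≤ i ≤ 8) be the placements that put painting i in its forbidden gallery position. Any j of these fix j positions, leaving (9−j)! ways to fill the rest, and there are C(8,j) ways to pick which j.
By inclusion–exclusion, the number of valid placements is Σ_{j=0}^{8} (−1)^j C(8,j)·(9−j)!.
Computing: 362880 − 322560 + 141120 − 40320 + 8400 − 1344 + 168 − 16 + 1 = 148329.

148329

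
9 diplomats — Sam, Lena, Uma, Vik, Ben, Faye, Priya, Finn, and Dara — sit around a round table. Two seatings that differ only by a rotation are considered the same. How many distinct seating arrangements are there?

40320

Around a circle, 9 distinct people have 9!/9 = (8)! = 40320 rotationally distinct seatings.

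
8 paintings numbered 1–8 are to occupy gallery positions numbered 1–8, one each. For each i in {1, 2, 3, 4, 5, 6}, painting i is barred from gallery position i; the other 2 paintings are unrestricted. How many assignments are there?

Let Aᵢ (for 1 ≤ i ≤ 6) be the placements that put painting i in its forbidden gallery position. Any j of these fix j positions, leaving (8−j)! ways to fill the rest, and there are C(6,j) ways to pick which j.
By inclusion–exclusion, the number of valid placements is Σ_{j=0}^{6} (−1)^j C(6,j)·(8−j)!.
Computing: 40320 − 30240 + 10800 − 2400 + 360 − 36 + 2 = 18806.

18806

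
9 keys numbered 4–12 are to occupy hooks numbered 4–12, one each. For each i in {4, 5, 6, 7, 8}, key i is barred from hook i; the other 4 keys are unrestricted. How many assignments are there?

Let Aᵢ (for 4 ≤ i ≤ 8) be the placements that put key i in its forbidden hook. Any j of these fix j positions, leaving (9−j)! ways to fill the rest, and there are C(5,j) ways to pick which j.
By inclusion–exclusion, the number of valid placements is Σ_{j=0}^{5} (−1)^j C(5,j)·(9−j)!.
Computing: 362880 − 201600 + 50400 − 7200 + 600 − 24 = 205056.

205056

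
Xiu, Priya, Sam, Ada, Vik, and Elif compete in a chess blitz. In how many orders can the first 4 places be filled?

There are 6 choices for 1st place, 5 for 2nd, and so on down to 3 for position 4.
That gives 6 × 5 × 4 × 3 = 360.

360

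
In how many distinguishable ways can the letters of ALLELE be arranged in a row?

The 6 letters of ALLELE have repeats: E appearing twice and L appearing 3 times.
So there are 6! / (3!·2!) = 60 distinguishable arrangements.

60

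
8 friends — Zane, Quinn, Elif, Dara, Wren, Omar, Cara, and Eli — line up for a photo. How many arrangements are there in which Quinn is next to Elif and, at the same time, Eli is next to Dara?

2880

Treat {Quinn,Elif} as one block (2 orders) and {Eli,Dara} as another (2 orders).
That leaves 6 units to arrange: 2 × 2 × 6! = 4 × 720 = 2880.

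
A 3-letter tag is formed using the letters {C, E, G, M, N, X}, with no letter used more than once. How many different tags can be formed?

120

Choose and order 3 of the 6 symbols: the first letter has 6 options, the next 5, then 4.
That product is 6 × 5 × 4 = 120.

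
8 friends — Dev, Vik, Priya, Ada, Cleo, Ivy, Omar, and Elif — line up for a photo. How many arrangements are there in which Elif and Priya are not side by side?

30240

Of the 8! = 40320 arrangements, those with Elif and Priya adjacent number 2 × 7! = 10080 (treat the pair as a block with 2 internal orders).
So 40320 − 10080 = 30240 arrangements keep them apart.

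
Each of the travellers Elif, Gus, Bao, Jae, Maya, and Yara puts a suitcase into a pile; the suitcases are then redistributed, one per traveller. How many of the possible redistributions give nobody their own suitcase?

Count assignments avoiding every fixed point. For any j of the 6 travellers fixed to their own suitcase, the other 6−j can be arranged in (6−j)! ways.
By inclusion–exclusion this is Σ_{j=0}^{6} (−1)^j C(6,j)·(6−j)!.
Computing: 720 − 720 + 360 − 120 + 30 − 6 + 1 = 265.

265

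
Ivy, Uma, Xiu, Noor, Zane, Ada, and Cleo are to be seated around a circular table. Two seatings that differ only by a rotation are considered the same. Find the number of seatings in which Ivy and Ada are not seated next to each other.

480

All circular seatings of 7 people number (6)! = 720.
Those with Ivy next to Ada: fuse the pair into one unit and seat 6 units around a circle — 2·(5)! = 240.
Subtracting, 720 − 240 = 480.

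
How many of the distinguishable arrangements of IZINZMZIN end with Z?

Fix Z in the last position and arrange the remaining 8 letters.
Those 8 letters have I appearing 3 times, N appearing twice, and Z appearing twice, giving (8)!/(3!·2!·2!) = 1680.

1680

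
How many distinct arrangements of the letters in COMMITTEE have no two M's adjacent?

35280

There are 9!/(2!·2!·2!) = 45360 arrangements of COMMITTEE in total.
Arrangements with the M's together: treat MM as one letter, giving (8)!/(2!·2!) = 10080.
Subtracting, 45360 − 10080 = 35280 arrangements keep the M's apart.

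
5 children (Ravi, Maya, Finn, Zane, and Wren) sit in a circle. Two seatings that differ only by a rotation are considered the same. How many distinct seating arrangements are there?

24

Around a circle, 5 distinct people have 5!/5 = (4)! = 24 rotationally distinct seatings.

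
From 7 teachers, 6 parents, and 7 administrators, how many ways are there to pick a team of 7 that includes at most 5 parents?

Split by how many parents are chosen (0 through 5).
Sum: C(6,0)·C(14,7) + C(6,1)·C(14,6) + C(6,2)·C(14,5) + C(6,3)·C(14,4) + C(6,4)·C(14,3) + C(6,5)·C(14,2) = 3432 + 18018 + 30030 + 20020 + 5460 + 546 = 77506.

77506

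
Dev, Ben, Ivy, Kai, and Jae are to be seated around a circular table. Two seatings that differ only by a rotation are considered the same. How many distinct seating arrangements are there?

Around a circle, 5 distinct people have 5!/5 = (4)! = 24 rotationally distinct seatings.

24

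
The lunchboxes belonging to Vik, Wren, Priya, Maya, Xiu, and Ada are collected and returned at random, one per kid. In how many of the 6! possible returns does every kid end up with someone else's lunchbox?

Let Aᵢ be the assignments in which kid i gets their own lunchbox. We want the size of the complement of A₁∪…∪A_6.
By inclusion–exclusion this is Σ_{j=0}^{6} (−1)^j C(6,j)·(6−j)!.
Computing: 720 − 720 + 360 − 120 + 30 − 6 + 1 = 265.

265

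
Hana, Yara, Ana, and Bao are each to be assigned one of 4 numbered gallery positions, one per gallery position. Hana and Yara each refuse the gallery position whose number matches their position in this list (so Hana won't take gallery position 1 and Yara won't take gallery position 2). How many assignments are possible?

14

Let Aᵢ (for i ∈ {1, 2}) be the placements that put person i in their forbidden gallery position. Any j of these fix j positions, leaving (4−j)! ways to fill the rest, and there are C(2,j) ways to pick which j.
By inclusion–exclusion, the number of valid placements is Σ_{j=0}^{2} (−1)^j C(2,j)·(4−j)!.
Computing: 24 − 12 + 2 = 14.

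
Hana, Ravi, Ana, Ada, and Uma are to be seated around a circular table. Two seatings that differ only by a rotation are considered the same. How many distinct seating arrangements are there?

24

Fix one person's seat to break rotational symmetry; the remaining 4 people can be arranged in (4)! = 24 ways.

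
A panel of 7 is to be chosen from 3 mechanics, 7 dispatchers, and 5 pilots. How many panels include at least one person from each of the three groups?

With no constraint there are C(15,7) = 6435 possible selections.
Subtract selections that omit an entire group: no mechanics → C(12,7) = 792; no dispatchers → C(8,7) = 8; no pilots → C(10,7) = 120.
Add back selections omitting two groups (i.e. drawn from a single group): C(3,7) + C(7,7) + C(5,7) = 1.
By inclusion–exclusion: 6435 − 920 + 1 = 5516.

5516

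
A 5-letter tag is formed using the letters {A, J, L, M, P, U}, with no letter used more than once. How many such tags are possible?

720

This is a permutation of 5 out of 6: P(6,5) = 6!/1!.
6 × 5 × 4 × 3 × 2 = 720.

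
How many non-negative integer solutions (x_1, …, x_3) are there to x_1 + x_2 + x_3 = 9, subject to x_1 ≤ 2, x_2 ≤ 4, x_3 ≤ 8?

14

Without the upper bounds there are C(11,2) = 55 ways to split 9 among 3 variables.
Subtract solutions that violate a single cap (substitute x_i' = x_i − (cap_i+1)): x_1 ≥ 3 gives C(8,2) = 28; x_2 ≥ 5 gives C(6,2) = 15; x_3 ≥ 9 gives C(2,2) = 1. Together 44.
Add back pairs where two caps are both exceeded: 3 + 0 + 0 = 3.
By inclusion–exclusion the count is 55 − 44 + 3 = 14.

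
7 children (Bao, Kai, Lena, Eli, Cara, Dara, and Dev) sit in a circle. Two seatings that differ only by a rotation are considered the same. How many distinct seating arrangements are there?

720

Fix one person's seat to break rotational symmetry; the remaining 6 people can be arranged in (6)! = 720 ways.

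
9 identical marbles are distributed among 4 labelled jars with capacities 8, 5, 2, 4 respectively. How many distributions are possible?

85

By stars and bars, unrestricted non-negative solutions to x_1+…+x_4 = 9 number C(9+3,3) = 220.
Subtract solutions that violate a single cap (substitute x_i' = x_i − (cap_i+1)): x_1 ≥ 9 gives C(3,3) = 1; x_2 ≥ 6 gives C(6,3) = 20; x_3 ≥ 3 gives C(9,3) = 84; x_4 ≥ 5 gives C(7,3) = 35. Together 140.
Add back pairs where two caps are both exceeded: 0 + 0 + 0 + 1 + 0 + 4 = 5.
By inclusion–exclusion the count is 220 − 140 + 5 = 85.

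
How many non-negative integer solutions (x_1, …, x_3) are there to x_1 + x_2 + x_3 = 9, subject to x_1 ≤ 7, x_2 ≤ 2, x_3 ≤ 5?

15

Ignoring the caps, the number of non-negative solutions to x_1+…+x_3 = 9 is C(11,2) = 55.
Subtract solutions that violate a single cap (substitute x_i' = x_i − (cap_i+1)): x_1 ≥ 8 gives C(3,2) = 3; x_2 ≥ 3 gives C(8,2) = 28; x_3 ≥ 6 gives C(5,2) = 10. Together 41.
Add back pairs where two caps are both exceeded: 0 + 0 + 1 = 1.
By inclusion–exclusion the count is 55 − 41 + 1 = 15.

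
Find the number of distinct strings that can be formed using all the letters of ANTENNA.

Letter multiplicities in ANTENNA: A×2, E×1, N×3, T×1.
The number of distinct arrangements is 7!/(3!·2!) = 5040/12 = 420.

420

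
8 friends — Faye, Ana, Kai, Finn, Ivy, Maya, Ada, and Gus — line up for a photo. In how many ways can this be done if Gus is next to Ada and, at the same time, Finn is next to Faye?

Treat {Gus,Ada} as one block (2 orders) and {Finn,Faye} as another (2 orders).
That leaves 6 units to arrange: 2 × 2 × 6! = 4 × 720 = 2880.

2880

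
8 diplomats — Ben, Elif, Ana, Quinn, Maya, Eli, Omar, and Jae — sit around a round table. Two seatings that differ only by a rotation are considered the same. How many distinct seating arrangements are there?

Fix one person's seat to break rotational symmetry; the remaining 7 people can be arranged in (7)! = 5040 ways.

5040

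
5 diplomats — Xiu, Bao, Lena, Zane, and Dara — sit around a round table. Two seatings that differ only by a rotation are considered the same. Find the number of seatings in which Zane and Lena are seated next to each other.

12

Treat {Zane, Lena} as one unit (2 internal orders) and seat the resulting 4 units around the table: (3)! circular arrangements.
So 2 × (3)! = 2 × 6 = 12.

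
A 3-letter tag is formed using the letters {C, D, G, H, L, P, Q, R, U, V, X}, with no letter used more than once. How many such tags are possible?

990

This is a permutation of 3 out of 11: P(11,3) = 11!/8!.
11 × 10 × 9 = 990.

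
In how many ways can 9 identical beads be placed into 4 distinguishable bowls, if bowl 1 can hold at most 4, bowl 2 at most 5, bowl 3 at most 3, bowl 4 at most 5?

90

By stars and bars, unrestricted non-negative solutions to x_1+…+x_4 = 9 number C(9+3,3) = 220.
Subtract solutions that violate a single cap (substitute x_i' = x_i − (cap_i+1)): x_1 ≥ 5 gives C(7,3) = 35; x_2 ≥ 6 gives C(6,3) = 20; x_3 ≥ 4 gives C(8,3) = 56; x_4 ≥ 6 gives C(6,3) = 20. Together 131.
Add back pairs where two caps are both exceeded: 0 + 1 + 0 + 0 + 0 + 0 = 1.
By inclusion–exclusion the count is 220 − 131 + 1 = 90.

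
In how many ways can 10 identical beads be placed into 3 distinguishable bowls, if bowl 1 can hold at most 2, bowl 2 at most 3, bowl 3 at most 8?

Without the upper bounds there are C(12,2) = 66 ways to split 10 among 3 bowls.
Subtract solutions that violate a single cap (substitute x_i' = x_i − (cap_i+1)): x_1 ≥ 3 gives C(9,2) = 36; x_2 ≥ 4 gives C(8,2) = 28; x_3 ≥ 9 gives C(3,2) = 3. Together 67.
Add back pairs where two caps are both exceeded: 10 + 0 + 0 = 10.
By inclusion–exclusion the count is 66 − 67 + 10 = 9.

9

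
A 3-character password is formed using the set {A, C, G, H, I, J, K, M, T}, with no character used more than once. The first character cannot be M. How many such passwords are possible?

The first character has 9−1 = 8 choices (anything except M).
The remaining 2 characters are filled from the other 8 symbols without repetition: 8 × 7 = 56.
Total: 8 × 56 = 448.

448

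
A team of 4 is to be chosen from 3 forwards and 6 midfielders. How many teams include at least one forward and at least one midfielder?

Unrestricted: C(9,4) = 126 ways to pick any 4 of the 9.
Subtract selections that omit an entire group: no forwards → C(6,4) = 15; no midfielders → C(3,4) = 0.
Both groups omitted at once is impossible, so 126 − 15 = 111.

111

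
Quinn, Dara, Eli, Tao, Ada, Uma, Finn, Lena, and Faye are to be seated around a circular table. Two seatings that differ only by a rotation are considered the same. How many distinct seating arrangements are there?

Around a circle, 9 distinct people have 9!/9 = (8)! = 40320 rotationally distinct seatings.

40320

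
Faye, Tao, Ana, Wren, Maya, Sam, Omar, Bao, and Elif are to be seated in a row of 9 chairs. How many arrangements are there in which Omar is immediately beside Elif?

80640

Place the 7 others and the Omar-Elif pair as 8 objects in a line; the pair has 2 internal arrangements.
So the count is 2·(8)! = 80640.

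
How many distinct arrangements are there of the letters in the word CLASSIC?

Letter multiplicities in CLASSIC: A×1, C×2, I×1, L×1, S×2.
So there are 7! / (2!·2!) = 1260 distinguishable arrangements.

1260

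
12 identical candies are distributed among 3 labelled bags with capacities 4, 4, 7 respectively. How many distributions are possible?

10

Ignoring the caps, the number of non-negative solutions to x_1+…+x_3 = 12 is C(14,2) = 91.
Subtract solutions that violate a single cap (substitute x_i' = x_i − (cap_i+1)): x_1 ≥ 5 gives C(9,2) = 36; x_2 ≥ 5 gives C(9,2) = 36; x_3 ≥ 8 gives C(6,2) = 15. Together 87.
Add back pairs where two caps are both exceeded: 6 + 0 + 0 = 6.
By inclusion–exclusion the count is 91 − 87 + 6 = 10.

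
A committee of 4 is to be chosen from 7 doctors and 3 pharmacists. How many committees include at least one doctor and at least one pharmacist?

Total 4-person selections from all 10: C(10,4) = 210.
Subtract selections that omit an entire group: no doctors → C(3,4) = 0; no pharmacists → C(7,4) = 35.
Both groups omitted at once is impossible, so 210 − 35 = 175.

175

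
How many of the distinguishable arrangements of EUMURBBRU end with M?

1680

With the last slot taken by M, it remains to arrange the other 8 letters (EUURBBRU).
Those 8 letters have B appearing twice, R appearing twice, and U appearing 3 times, giving (8)!/(3!·2!·2!) = 1680.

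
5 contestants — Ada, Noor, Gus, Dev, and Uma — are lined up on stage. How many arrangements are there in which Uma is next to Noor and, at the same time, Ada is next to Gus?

24

Treat {Uma,Noor} as one block (2 orders) and {Ada,Gus} as another (2 orders).
That leaves 3 units to arrange: 2 × 2 × 3! = 4 × 6 = 24.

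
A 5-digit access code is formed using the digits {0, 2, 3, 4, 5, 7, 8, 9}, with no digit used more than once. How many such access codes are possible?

Choose and order 5 of the 8 symbols: the first digit has 8 options, the next 7, and so on down to 4.
8 × 7 × 6 × 5 × 4 = 6720.

6720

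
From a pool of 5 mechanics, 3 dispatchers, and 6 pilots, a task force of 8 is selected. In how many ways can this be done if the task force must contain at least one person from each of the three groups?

With no constraint there are C(14,8) = 3003 possible selections.
Subtract selections that omit an entire group: no mechanics → C(9,8) = 9; no dispatchers → C(11,8) = 165; no pilots → C(8,8) = 1.
Add back selections omitting two groups (i.e. drawn from a single group): C(5,8) + C(3,8) + C(6,8) = 0.
By inclusion–exclusion: 3003 − 175 + 0 = 2828.

2828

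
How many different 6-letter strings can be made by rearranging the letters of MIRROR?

120

MIRROR has 6 letters with R appearing 3 times.
So there are 6! / (3!) = 120 distinguishable arrangements.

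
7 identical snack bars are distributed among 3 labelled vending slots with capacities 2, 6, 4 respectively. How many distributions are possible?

14

By stars and bars, unrestricted non-negative solutions to x_1+…+x_3 = 7 number C(7+2,2) = 36.
Subtract solutions that violate a single cap (substitute x_i' = x_i − (cap_i+1)): x_1 ≥ 3 gives C(6,2) = 15; x_2 ≥ 7 gives C(2,2) = 1; x_3 ≥ 5 gives C(4,2) = 6. Together 22.
No two caps can be exceeded simultaneously, so the pair terms are all 0.
By inclusion–exclusion the count is 36 − 22 + 0 = 14.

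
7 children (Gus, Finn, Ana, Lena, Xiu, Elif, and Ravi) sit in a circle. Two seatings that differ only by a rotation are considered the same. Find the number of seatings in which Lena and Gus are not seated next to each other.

480

Without the restriction there are (6)! = 720 seatings.
Those with Lena next to Gus: fuse the pair into one unit and seat 6 units around a circle — 2·(5)! = 240.
Subtracting, 720 − 240 = 480.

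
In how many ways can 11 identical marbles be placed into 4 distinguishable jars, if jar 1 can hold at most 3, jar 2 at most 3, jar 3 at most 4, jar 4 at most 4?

20

Ignoring the caps, the number of non-negative solutions to x_1+…+x_4 = 11 is C(14,3) = 364.
Subtract solutions that violate a single cap (substitute x_i' = x_i − (cap_i+1)): x_1 ≥ 4 gives C(10,3) = 120; x_2 ≥ 4 gives C(10,3) = 120; x_3 ≥ 5 gives C(9,3) = 84; x_4 ≥ 5 gives C(9,3) = 84. Together 408.
Add back pairs where two caps are both exceeded: 20 + 10 + 10 + 10 + 10 + 4 = 64.
By inclusion–exclusion the count is 364 − 408 + 64 = 20.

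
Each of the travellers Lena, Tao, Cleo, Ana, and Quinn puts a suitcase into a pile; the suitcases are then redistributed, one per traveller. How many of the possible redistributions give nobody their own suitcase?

Count assignments avoiding every fixed point. For any j of the 5 travellers fixed to their own suitcase, the other 5−j can be arranged in (5−j)! ways.
By inclusion–exclusion this is Σ_{j=0}^{5} (−1)^j C(5,j)·(5−j)!.
Computing: 120 − 120 + 60 − 20 + 5 − 1 = 44.

44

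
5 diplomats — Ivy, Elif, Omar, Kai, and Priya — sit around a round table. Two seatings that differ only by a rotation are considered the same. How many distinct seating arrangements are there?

24

Seat Ivy anywhere (absorbing the rotational symmetry), then permute the other 4: (4)! = 24.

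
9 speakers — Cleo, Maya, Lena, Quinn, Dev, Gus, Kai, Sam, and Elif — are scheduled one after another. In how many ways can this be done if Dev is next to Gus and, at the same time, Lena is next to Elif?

Treat {Dev,Gus} as one block (2 orders) and {Lena,Elif} as another (2 orders).
That leaves 7 units to arrange: 2 × 2 × 7! = 4 × 5040 = 20160.

20160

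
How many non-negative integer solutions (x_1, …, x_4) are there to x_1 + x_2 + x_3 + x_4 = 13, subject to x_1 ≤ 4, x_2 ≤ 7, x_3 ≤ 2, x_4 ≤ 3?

19

By stars and bars, unrestricted non-negative solutions to x_1+…+x_4 = 13 number C(13+3,3) = 560.
Subtract solutions that violate a single cap (substitute x_i' = x_i − (cap_i+1)): x_1 ≥ 5 gives C(11,3) = 165; x_2 ≥ 8 gives C(8,3) = 56; x_3 ≥ 3 gives C(13,3) = 286; x_4 ≥ 4 gives C(12,3) = 220. Together 727.
Add back pairs where two caps are both exceeded: 1 + 56 + 35 + 10 + 4 + 84 = 190.
Subtract triples: 0 + 0 + 4 + 0 = 4.
By inclusion–exclusion the count is 560 − 727 + 190 − 4 = 19.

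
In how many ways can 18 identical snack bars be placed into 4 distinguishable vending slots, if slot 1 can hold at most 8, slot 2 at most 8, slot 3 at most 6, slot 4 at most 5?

By stars and bars, unrestricted non-negative solutions to x_1+…+x_4 = 18 number C(18+3,3) = 1330.
Subtract solutions that violate a single cap (substitute x_i' = x_i − (cap_i+1)): x_1 ≥ 9 gives C(12,3) = 220; x_2 ≥ 9 gives C(12,3) = 220; x_3 ≥ 7 gives C(14,3) = 364; x_4 ≥ 6 gives C(15,3) = 455. Together 1259.
Add back pairs where two caps are both exceeded: 1 + 10 + 20 + 10 + 20 + 56 = 117.
By inclusion–exclusion the count is 1330 − 1259 + 117 = 188.

188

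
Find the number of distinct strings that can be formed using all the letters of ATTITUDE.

ATTITUDE has 8 letters with T appearing 3 times.
Dividing 8! = 40320 by 3! = 6 for the repeated letters gives 6720.

6720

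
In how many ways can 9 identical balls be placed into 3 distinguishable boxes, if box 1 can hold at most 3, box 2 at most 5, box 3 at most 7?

Ignoring the caps, the number of non-negative solutions to x_1+…+x_3 = 9 is C(11,2) = 55.
Subtract solutions that violate a single cap (substitute x_i' = x_i − (cap_i+1)): x_1 ≥ 4 gives C(7,2) = 21; x_2 ≥ 6 gives C(5,2) = 10; x_3 ≥ 8 gives C(3,2) = 3. Together 34.
No two caps can be exceeded simultaneously, so the pair terms are all 0.
By inclusion–exclusion the count is 55 − 34 + 0 = 21.

21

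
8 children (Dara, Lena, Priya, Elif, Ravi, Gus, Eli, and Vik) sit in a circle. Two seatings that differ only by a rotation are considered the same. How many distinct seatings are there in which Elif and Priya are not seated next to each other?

All circular seatings of 8 people number (7)! = 5040.
Those with Elif next to Priya: fuse the pair into one unit and seat 7 units around a circle — 2·(6)! = 1440.
Subtracting, 5040 − 1440 = 3600.

3600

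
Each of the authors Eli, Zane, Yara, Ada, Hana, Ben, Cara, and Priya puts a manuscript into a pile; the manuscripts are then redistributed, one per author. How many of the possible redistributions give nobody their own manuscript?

14833

Count assignments avoiding every fixed point. For any j of the 8 authors fixed to their own manuscript, the other 8−j can be arranged in (8−j)! ways.
By inclusion–exclusion this is Σ_{j=0}^{8} (−1)^j C(8,j)·(8−j)!.
Computing: 40320 − 40320 + 20160 − 6720 + 1680 − 336 + 56 − 8 + 1 = 14833.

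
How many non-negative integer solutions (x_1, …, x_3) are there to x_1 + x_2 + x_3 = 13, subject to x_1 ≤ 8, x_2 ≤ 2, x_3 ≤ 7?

12

Ignoring the caps, the number of non-negative solutions to x_1+…+x_3 = 13 is C(15,2) = 105.
Subtract solutions that violate a single cap (substitute x_i' = x_i − (cap_i+1)): x_1 ≥ 9 gives C(6,2) = 15; x_2 ≥ 3 gives C(12,2) = 66; x_3 ≥ 8 gives C(7,2) = 21. Together 102.
Add back pairs where two caps are both exceeded: 3 + 0 + 6 = 9.
By inclusion–exclusion the count is 105 − 102 + 9 = 12.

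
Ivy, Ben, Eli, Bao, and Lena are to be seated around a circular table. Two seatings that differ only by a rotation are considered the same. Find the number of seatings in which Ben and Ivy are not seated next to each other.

12

Without the restriction there are (4)! = 24 seatings.
Seatings with Ben beside Ivy: treat them as a block with 2 internal orders, giving 2 × (3)! = 12.
Subtracting, 24 − 12 = 12.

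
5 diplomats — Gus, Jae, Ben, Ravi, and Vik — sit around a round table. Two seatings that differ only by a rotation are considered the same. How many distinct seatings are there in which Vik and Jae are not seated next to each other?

Without the restriction there are (4)! = 24 seatings.
Those with Vik next to Jae: fuse the pair into one unit and seat 4 units around a circle — 2·(3)! = 12.
Subtracting, 24 − 12 = 12.

12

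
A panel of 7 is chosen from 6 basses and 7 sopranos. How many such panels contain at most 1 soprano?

Split by how many sopranos are chosen (0 through 1).
Sum: C(7,0)·C(6,7) + C(7,1)·C(6,6) = 0 + 7 = 7.

7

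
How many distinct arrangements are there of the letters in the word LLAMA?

The 5 letters of LLAMA have repeats: A appearing twice and L appearing twice.
The number of distinct arrangements is 5!/(2!·2!) = 120/4 = 30.

30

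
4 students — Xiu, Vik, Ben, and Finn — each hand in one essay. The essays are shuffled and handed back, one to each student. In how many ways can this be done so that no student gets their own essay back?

9

Let Aᵢ be the assignments in which student i gets their own essay. We want the size of the complement of A₁∪…∪A_4.
By inclusion–exclusion this is Σ_{j=0}^{4} (−1)^j C(4,j)·(4−j)!.
Computing: 24 − 24 + 12 − 4 + 1 = 9.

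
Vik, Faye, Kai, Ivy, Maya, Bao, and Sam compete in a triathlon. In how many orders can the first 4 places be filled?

840

There are 7 choices for 1st place, 6 for 2nd, and so on down to 4 for position 4.
That gives 7 × 6 × 5 × 4 = 840.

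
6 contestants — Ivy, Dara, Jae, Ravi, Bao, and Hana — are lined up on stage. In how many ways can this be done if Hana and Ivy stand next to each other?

Place the 4 others and the Hana-Ivy pair as 5 objects in a line; the pair has 2 internal arrangements.
That gives 2 × 5! = 2 × 120 = 240.

240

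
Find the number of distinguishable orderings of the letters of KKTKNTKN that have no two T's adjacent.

There are 8!/(4!·2!·2!) = 420 arrangements of KKTKNTKN in total.
If the two T's are adjacent, glue them into one block, leaving 7 items to arrange: (7)!/(4!·2!) = 105 ways.
Subtracting, 420 − 105 = 315 arrangements keep the T's apart.

315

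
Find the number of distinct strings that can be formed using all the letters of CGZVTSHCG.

90720

CGZVTSHCG has 9 letters with C appearing twice and G appearing twice.
The number of distinct arrangements is 9!/(2!·2!) = 362880/4 = 90720.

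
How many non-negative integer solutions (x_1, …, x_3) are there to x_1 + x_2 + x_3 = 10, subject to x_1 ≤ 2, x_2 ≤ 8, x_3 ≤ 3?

By stars and bars, unrestricted non-negative solutions to x_1+…+x_3 = 10 number C(10+2,2) = 66.
Subtract solutions that violate a single cap (substitute x_i' = x_i − (cap_i+1)): x_1 ≥ 3 gives C(9,2) = 36; x_2 ≥ 9 gives C(3,2) = 3; x_3 ≥ 4 gives C(8,2) = 28. Together 67.
Add back pairs where two caps are both exceeded: 0 + 10 + 0 = 10.
By inclusion–exclusion the count is 66 − 67 + 10 = 9.

9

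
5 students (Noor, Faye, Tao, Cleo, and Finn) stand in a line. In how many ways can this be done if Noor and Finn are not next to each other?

There are 5! = 120 arrangements in all. If Noor and Finn are adjacent, merging them into one block gives 2·(4)! = 48 arrangements.
Complementary counting: 120 − 48 = 72.

72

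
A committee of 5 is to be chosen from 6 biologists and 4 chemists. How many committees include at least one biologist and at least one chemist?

246

Total 5-person selections from all 10: C(10,5) = 252.
Subtract selections that omit an entire group: no biologists → C(4,5) = 0; no chemists → C(6,5) = 6.
Both groups omitted at once is impossible, so 252 − 6 = 246.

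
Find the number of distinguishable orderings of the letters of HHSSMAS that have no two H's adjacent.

300

Total arrangements of HHSSMAS: 7!/(3!·2!) = 420.
Arrangements with the H's together: treat HH as one letter, giving (6)!/(3!) = 120.
Hence 420 − 120 = 300.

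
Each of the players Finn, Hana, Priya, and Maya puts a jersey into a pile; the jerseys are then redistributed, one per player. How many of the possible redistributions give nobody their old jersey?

9

This is the derangement count D_4: permutations of 4 items with no fixed point.
By inclusion–exclusion this is Σ_{j=0}^{4} (−1)^j C(4,j)·(4−j)!.
Computing: 24 − 24 + 12 − 4 + 1 = 9.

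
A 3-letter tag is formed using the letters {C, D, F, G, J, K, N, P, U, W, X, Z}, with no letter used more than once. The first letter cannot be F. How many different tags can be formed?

The first letter has 12−1 = 11 choices (anything except F).
The remaining 2 letters are filled from the other 11 symbols without repetition: 11 × 10 = 110.
Total: 11 × 110 = 1210.

1210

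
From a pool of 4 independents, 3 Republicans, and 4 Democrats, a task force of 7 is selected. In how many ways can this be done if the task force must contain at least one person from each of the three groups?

Total 7-person selections from all 11: C(11,7) = 330.
Selections missing a whole group: no independents → C(7,7) = 1; no Republicans → C(8,7) = 8; no Democrats → C(7,7) = 1.
Add back selections omitting two groups (i.e. drawn from a single group): C(4,7) + C(3,7) + C(4,7) = 0.
By inclusion–exclusion: 330 − 10 + 0 = 320.

320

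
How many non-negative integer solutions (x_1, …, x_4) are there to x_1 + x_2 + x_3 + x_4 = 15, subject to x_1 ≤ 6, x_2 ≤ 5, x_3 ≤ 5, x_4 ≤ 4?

By stars and bars, unrestricted non-negative solutions to x_1+…+x_4 = 15 number C(15+3,3) = 816.
Subtract solutions that violate a single cap (substitute x_i' = x_i − (cap_i+1)): x_1 ≥ 7 gives C(11,3) = 165; x_2 ≥ 6 gives C(12,3) = 220; x_3 ≥ 6 gives C(12,3) = 220; x_4 ≥ 5 gives C(13,3) = 286. Together 891.
Add back pairs where two caps are both exceeded: 10 + 10 + 20 + 20 + 35 + 35 = 130.
By inclusion–exclusion the count is 816 − 891 + 130 = 55.

55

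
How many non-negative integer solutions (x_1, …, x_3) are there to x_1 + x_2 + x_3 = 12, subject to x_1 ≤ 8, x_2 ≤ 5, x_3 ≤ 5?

Ignoring the caps, the number of non-negative solutions to x_1+…+x_3 = 12 is C(14,2) = 91.
Subtract solutions that violate a single cap (substitute x_i' = x_i − (cap_i+1)): x_1 ≥ 9 gives C(5,2) = 10; x_2 ≥ 6 gives C(8,2) = 28; x_3 ≥ 6 gives C(8,2) = 28. Together 66.
Add back pairs where two caps are both exceeded: 0 + 0 + 1 = 1.
By inclusion–exclusion the count is 91 − 66 + 1 = 26.

26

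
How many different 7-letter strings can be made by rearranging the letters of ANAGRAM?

840

The 7 letters of ANAGRAM have repeats: A appearing 3 times.
So there are 7! / (3!) = 840 distinguishable arrangements.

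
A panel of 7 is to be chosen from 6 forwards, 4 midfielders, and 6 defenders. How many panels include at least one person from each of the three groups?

10408

Total 7-person selections from all 16: C(16,7) = 11440.
Subtract selections that omit an entire group: no forwards → C(10,7) = 120; no midfielders → C(12,7) = 792; no defenders → C(10,7) = 120.
Add back selections omitting two groups (i.e. drawn from a single group): C(6,7) + C(4,7) + C(6,7) = 0.
By inclusion–exclusion: 11440 − 1032 + 0 = 10408.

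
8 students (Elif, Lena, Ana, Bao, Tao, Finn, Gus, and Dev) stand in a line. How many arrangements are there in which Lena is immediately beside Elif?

10080

Treat {Lena, Elif} as a single unit. There are 7 units to order, and the pair itself can be ordered 2 ways.
That gives 2 × 7! = 2 × 5040 = 10080.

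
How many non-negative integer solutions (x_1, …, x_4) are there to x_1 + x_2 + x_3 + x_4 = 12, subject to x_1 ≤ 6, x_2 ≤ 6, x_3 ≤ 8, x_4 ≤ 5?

239

Ignoring the caps, the number of non-negative solutions to x_1+…+x_4 = 12 is C(15,3) = 455.
Subtract solutions that violate a single cap (substitute x_i' = x_i − (cap_i+1)): x_1 ≥ 7 gives C(8,3) = 56; x_2 ≥ 7 gives C(8,3) = 56; x_3 ≥ 9 gives C(6,3) = 20; x_4 ≥ 6 gives C(9,3) = 84. Together 216.
No two caps can be exceeded simultaneously, so the pair terms are all 0.
By inclusion–exclusion the count is 455 − 216 + 0 = 239.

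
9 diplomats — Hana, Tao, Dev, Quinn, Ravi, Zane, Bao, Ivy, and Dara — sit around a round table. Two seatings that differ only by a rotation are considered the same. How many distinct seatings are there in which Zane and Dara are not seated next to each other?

30240

All circular seatings of 9 people number (8)! = 40320.
Seatings with Zane beside Dara: treat them as a block with 2 internal orders, giving 2 × (7)! = 10080.
Subtracting, 40320 − 10080 = 30240.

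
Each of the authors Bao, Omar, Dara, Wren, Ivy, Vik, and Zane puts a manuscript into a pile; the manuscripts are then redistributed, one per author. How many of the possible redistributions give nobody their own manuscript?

This is the derangement count D_7: permutations of 7 items with no fixed point.
By inclusion–exclusion this is Σ_{j=0}^{7} (−1)^j C(7,j)·(7−j)!.
Computing: 5040 − 5040 + 2520 − 840 + 210 − 42 + 7 − 1 = 1854.

1854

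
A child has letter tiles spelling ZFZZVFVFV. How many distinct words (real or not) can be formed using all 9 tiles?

1680

Letter multiplicities in ZFZZVFVFV: F×3, V×3, Z×3.
Dividing 9! = 362880 by 3!·3!·3! = 216 for the repeated letters gives 1680.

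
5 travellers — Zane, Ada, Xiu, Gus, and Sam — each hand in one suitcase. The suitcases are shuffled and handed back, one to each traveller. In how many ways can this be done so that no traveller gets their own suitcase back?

44

Let Aᵢ be the assignments in which traveller i gets their own suitcase. We want the size of the complement of A₁∪…∪A_5.
By inclusion–exclusion this is Σ_{j=0}^{5} (−1)^j C(5,j)·(5−j)!.
Computing: 120 − 120 + 60 − 20 + 5 − 1 = 44.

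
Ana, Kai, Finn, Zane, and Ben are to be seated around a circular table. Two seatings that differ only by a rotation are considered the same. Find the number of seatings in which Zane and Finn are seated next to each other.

Treat {Zane, Finn} as one unit (2 internal orders) and seat the resulting 4 units around the table: (3)! circular arrangements.
So 2 × (3)! = 2 × 6 = 12.

12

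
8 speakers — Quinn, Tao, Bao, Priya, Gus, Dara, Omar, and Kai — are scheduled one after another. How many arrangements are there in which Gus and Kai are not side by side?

30240

There are 8! = 40320 arrangements in all. If Gus and Kai are adjacent, merging them into one block gives 2·(7)! = 10080 arrangements.
So 40320 − 10080 = 30240 arrangements keep them apart.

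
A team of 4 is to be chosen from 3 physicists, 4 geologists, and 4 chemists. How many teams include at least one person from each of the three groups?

With no constraint there are C(11,4) = 330 possible selections.
Selections missing a whole group: no physicists → C(8,4) = 70; no geologists → C(7,4) = 35; no chemists → C(7,4) = 35.
Add back selections omitting two groups (i.e. drawn from a single group): C(3,4) + C(4,4) + C(4,4) = 2.
By inclusion–exclusion: 330 − 140 + 2 = 192.

192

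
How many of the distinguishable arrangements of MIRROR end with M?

20

Fix M in the last position and arrange the remaining 5 letters.
Those 5 letters have R appearing 3 times, giving (5)!/(3!) = 20.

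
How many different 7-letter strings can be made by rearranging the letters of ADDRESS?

1260

The 7 letters of ADDRESS have repeats: D appearing twice and S appearing twice.
The number of distinct arrangements is 7!/(2!·2!) = 5040/4 = 1260.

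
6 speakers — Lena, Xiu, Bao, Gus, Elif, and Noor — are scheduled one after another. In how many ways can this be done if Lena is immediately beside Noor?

Place the 4 others and the Lena-Noor pair as 5 objects in a line; the pair has 2 internal arrangements.
That gives 2 × 5! = 2 × 120 = 240.

240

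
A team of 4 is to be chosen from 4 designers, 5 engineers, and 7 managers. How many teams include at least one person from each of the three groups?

910

Total 4-person selections from all 16: C(16,4) = 1820.
Subtract selections that omit an entire group: no designers → C(12,4) = 495; no engineers → C(11,4) = 330; no managers → C(9,4) = 126.
Add back selections omitting two groups (i.e. drawn from a single group): C(4,4) + C(5,4) + C(7,4) = 41.
By inclusion–exclusion: 1820 − 951 + 41 = 910.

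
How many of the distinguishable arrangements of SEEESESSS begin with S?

70

With the first slot taken by S, it remains to arrange the other 8 letters (EEESESSS).
Those 8 letters have E appearing 4 times and S appearing 4 times, giving (8)!/(4!·4!) = 70.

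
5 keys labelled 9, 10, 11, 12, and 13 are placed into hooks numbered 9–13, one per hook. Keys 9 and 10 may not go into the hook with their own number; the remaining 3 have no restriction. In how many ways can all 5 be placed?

Let Aᵢ (for i ∈ {9, 10}) be the placements that put key i in its forbidden hook. Any j of these fix j positions, leaving (5−j)! ways to fill the rest, and there are C(2,j) ways to pick which j.
By inclusion–exclusion, the number of valid placements is Σ_{j=0}^{2} (−1)^j C(2,j)·(5−j)!.
Computing: 120 − 48 + 6 = 78.

78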